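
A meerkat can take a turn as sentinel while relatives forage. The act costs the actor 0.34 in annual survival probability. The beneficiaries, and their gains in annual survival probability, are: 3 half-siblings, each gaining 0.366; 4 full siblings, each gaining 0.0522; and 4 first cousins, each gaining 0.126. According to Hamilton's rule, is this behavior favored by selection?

Hamilton's rule: the trait is favored when the sum of r·B over every recipient exceeds the actor's cost C.
r to a half-sibling = 1/4 (half-sibs share one parent — one path of length 2: r = (1/2)^2 = 1/4).
r to a full sibling = 1/2 (full sibs share both parents — two paths of length 2: r = 2·(1/2)^2 = 1/2).
r to a first cousin = 0.125 (first cousins share one grandparent pair — two paths of length 4: r = 2·(1/2)^4 = 1/8).
Summing one r·B term per recipient: 3·0.25·0.366 + 4·0.5·0.0522 + 4·0.125·0.126 = 0.4419.
0.4419 > 0.34: the indirect benefit exceeds the cost.

Yes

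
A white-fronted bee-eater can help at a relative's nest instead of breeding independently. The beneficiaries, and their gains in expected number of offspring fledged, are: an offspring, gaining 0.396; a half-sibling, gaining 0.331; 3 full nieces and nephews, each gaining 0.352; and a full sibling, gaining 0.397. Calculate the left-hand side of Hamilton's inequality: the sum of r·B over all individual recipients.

0.74325

r to an offspring = 0.5 (one parent–offspring link: r = (1/2)^1 = 1/2).
r to a half-sibling = 0.25 (half-sibs share one parent — one path of length 2: r = (1/2)^2 = 1/4).
r to a full niece or nephew = 0.25 (full aunt/uncle↔niece/nephew: two paths of length 3 through the shared grandparent pair: r = 2·(1/2)^3 = 1/4).
r to a full sibling = 0.5 (full sibs share both parents — two paths of length 2: r = 2·(1/2)^2 = 1/2).
Summing one r·B term per recipient: 1·0.5·0.396 + 1·0.25·0.331 + 3·0.25·0.352 + 1·0.5·0.397 = 0.74325.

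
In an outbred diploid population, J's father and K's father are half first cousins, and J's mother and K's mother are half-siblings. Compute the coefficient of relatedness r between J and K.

Independent pedigree routes through distinct common ancestors add.
J and K are related in two ways: half second cousins through their fathers (r = 1/64) and half first cousins through their mothers (r = 1/16).
r = 1/64 + 1/16 = 5/64 = 0.078125.

0.078125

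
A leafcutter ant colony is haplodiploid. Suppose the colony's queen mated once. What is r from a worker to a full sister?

Haplodiploid full sisters inherit their father's entire haploid genome identically (contributing 1/2) and on average half of their mother's contribution (1/2 · 1/2 = 1/4); r = 1/2 + 1/4 = 3/4.

0.75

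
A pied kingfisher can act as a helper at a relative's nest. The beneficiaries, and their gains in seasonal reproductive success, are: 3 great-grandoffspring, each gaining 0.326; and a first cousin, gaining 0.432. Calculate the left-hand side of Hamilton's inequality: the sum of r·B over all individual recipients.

r to a great-grandoffspring = 1/8 (three parent–offspring links: r = (1/2)^3 = 1/8).
r to a first cousin = 0.125 (first cousins share one grandparent pair — two paths of length 4: r = 2·(1/2)^4 = 1/8).
Summing one r·B term per recipient: 3·0.125·0.326 + 1·0.125·0.432 = 0.17625.

0.17625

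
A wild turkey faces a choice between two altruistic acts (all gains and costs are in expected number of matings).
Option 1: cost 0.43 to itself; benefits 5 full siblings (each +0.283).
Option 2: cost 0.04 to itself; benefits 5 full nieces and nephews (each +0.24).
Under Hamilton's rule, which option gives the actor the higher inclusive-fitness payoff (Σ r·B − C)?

Option 1

Option 1: r to a full sibling = 0.5.
Option 1: Σ r·B − C = (5·0.5·0.283) − 0.43 = 0.2775.
Option 2: r to a full niece or nephew = 0.25.
Option 2: Σ r·B − C = (5·0.25·0.24) − 0.04 = 0.26.
Option 1 has the higher net inclusive-fitness payoff.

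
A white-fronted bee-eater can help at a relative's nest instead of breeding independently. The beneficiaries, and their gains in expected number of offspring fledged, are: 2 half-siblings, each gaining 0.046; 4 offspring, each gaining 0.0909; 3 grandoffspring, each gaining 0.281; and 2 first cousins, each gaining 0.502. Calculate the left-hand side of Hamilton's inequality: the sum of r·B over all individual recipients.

r to a half-sibling = 1/4 (half-sibs share one parent — one path of length 2: r = (1/2)^2 = 1/4).
r to an offspring = 0.5 (one parent–offspring link: r = (1/2)^1 = 1/2).
r to a grandoffspring = 0.25 (two parent–offspring links: r = (1/2)^2 = 1/4).
r to a first cousin = 1/8 (first cousins share one grandparent pair — two paths of length 4: r = 2·(1/2)^4 = 1/8).
Summing one r·B term per recipient: 2·0.25·0.046 + 4·0.5·0.0909 + 3·0.25·0.281 + 2·0.125·0.502 = 0.54105.

0.54105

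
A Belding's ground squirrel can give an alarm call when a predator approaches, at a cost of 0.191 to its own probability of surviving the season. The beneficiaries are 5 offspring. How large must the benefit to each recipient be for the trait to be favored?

0.0764

r to an offspring = 1/2 (one parent–offspring link: r = (1/2)^1 = 1/2).
Hamilton's rule with n recipients of equal r: n·r·B > C, so B > C/(n·r) = 0.191/(5·0.5) = 0.0764.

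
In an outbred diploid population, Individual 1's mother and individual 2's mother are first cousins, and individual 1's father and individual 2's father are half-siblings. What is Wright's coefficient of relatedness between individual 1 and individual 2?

With two independent routes of shared ancestry, r is the sum of the two contributions.
Individual 1 and individual 2 are related in two ways: second cousins through their mothers (r = 1/32) and half first cousins through their fathers (r = 1/16).
r = 1/32 + 1/16 = 0.09375.

0.09375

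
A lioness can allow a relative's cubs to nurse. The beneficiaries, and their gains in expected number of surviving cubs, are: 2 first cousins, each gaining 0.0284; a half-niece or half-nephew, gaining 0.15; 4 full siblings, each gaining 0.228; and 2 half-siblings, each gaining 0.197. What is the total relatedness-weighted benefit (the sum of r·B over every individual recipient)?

r to a first cousin = 1/8 (first cousins share one grandparent pair — two paths of length 4: r = 2·(1/2)^4 = 1/8).
r to a half-niece or half-nephew = 1/8 (half-aunt/uncle↔niece/nephew: one path of length 3: r = (1/2)^3 = 1/8).
r to a full sibling = 1/2 (full sibs share both parents — two paths of length 2: r = 2·(1/2)^2 = 1/2).
r to a half-sibling = 0.25 (half-sibs share one parent — one path of length 2: r = (1/2)^2 = 1/4).
Summing one r·B term per recipient: 2·0.125·0.0284 + 1·0.125·0.15 + 4·0.5·0.228 + 2·0.25·0.197 = 0.58035.

0.58035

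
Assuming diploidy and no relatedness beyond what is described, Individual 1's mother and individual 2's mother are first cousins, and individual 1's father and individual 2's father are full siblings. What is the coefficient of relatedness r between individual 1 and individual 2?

0.15625

Independent pedigree routes through distinct common ancestors add.
Individual 1 and individual 2 are related in two ways: second cousins through their mothers (r = 1/32) and first cousins through their fathers (r = 1/8).
r = 1/32 + 1/8 = 0.15625.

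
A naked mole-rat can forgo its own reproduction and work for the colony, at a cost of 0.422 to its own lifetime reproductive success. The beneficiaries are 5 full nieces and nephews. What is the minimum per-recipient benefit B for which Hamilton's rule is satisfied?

0.3376

r to a full niece or nephew = 0.25 (full aunt/uncle↔niece/nephew: two paths of length 3 through the shared grandparent pair: r = 2·(1/2)^3 = 1/4).
Hamilton's rule with n recipients of equal r: n·r·B > C, so B > C/(n·r) = 0.422/(5·0.25) = 0.3376.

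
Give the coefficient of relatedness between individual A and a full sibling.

Full sibs share both parents — two paths of length 2: r = 2·(1/2)^2 = 1/2.

0.5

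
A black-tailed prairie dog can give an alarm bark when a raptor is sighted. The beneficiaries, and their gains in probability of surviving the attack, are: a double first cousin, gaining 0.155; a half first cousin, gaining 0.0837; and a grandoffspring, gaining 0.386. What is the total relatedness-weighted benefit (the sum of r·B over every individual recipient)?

r to a double first cousin = 1/4 (double first cousins share both grandparent pairs — four paths of length 4: r = 4·(1/2)^4 = 1/4).
r to a half first cousin = 0.0625 (half first cousins share one grandparent — one path of length 4: r = (1/2)^4 = 1/16).
r to a grandoffspring = 0.25 (two parent–offspring links: r = (1/2)^2 = 1/4).
Summing one r·B term per recipient: 1·0.25·0.155 + 1·0.0625·0.0837 + 1·0.25·0.386 = 0.14048125.

0.14048125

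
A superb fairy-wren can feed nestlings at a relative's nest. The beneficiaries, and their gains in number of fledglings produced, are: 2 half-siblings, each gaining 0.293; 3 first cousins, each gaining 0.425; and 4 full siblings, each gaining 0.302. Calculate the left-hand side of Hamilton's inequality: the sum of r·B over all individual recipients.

0.909875

r to a half-sibling = 0.25 (half-sibs share one parent — one path of length 2: r = (1/2)^2 = 1/4).
r to a first cousin = 0.125 (first cousins share one grandparent pair — two paths of length 4: r = 2·(1/2)^4 = 1/8).
r to a full sibling = 1/2 (full sibs share both parents — two paths of length 2: r = 2·(1/2)^2 = 1/2).
Summing one r·B term per recipient: 2·0.25·0.293 + 3·0.125·0.425 + 4·0.5·0.302 = 0.909875.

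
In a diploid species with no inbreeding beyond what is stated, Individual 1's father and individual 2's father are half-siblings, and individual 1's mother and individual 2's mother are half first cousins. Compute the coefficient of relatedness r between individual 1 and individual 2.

Relatedness sums over independent paths through distinct common ancestors.
Individual 1 and individual 2 are related in two ways: half first cousins through their fathers (r = 1/16) and half second cousins through their mothers (r = 1/64).
r = 1/16 + 1/64 = 0.078125.

0.078125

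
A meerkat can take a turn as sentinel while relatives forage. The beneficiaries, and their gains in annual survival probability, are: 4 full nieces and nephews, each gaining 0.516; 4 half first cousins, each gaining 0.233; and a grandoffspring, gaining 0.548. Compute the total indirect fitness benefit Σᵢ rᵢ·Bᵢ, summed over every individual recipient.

0.71125

r to a full niece or nephew = 0.25 (full aunt/uncle↔niece/nephew: two paths of length 3 through the shared grandparent pair: r = 2·(1/2)^3 = 1/4).
r to a half first cousin = 0.0625 (half first cousins share one grandparent — one path of length 4: r = (1/2)^4 = 1/16).
r to a grandoffspring = 1/4 (two parent–offspring links: r = (1/2)^2 = 1/4).
Summing one r·B term per recipient: 4·0.25·0.516 + 4·0.0625·0.233 + 1·0.25·0.548 = 0.71125.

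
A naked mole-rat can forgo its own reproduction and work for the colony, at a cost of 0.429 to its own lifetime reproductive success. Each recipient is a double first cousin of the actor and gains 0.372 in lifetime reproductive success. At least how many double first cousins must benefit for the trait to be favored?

r to a double first cousin = 1/4 (double first cousins share both grandparent pairs — four paths of length 4: r = 4·(1/2)^4 = 1/4).
Hamilton's rule: n·r·B > C  ⇒  n > C/(r·B) = 0.429/(0.25·0.372) = 4.613.
The smallest integer exceeding 4.613 is 5.

5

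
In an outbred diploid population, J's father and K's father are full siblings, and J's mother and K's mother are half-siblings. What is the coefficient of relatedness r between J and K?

With two independent routes of shared ancestry, r is the sum of the two contributions.
J and K are related in two ways: first cousins through their fathers (r = 1/8) and half first cousins through their mothers (r = 1/16).
r = 1/8 + 1/16 = 3/16 = 0.1875.

0.1875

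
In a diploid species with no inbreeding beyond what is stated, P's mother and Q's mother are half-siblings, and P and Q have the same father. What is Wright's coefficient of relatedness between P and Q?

0.3125

Relatedness sums over independent paths through distinct common ancestors.
P and Q are related in two ways: half first cousins through their mothers (r = 1/16) and half-sibs through their shared father (r = 1/4).
r = 1/16 + 1/4 = 0.3125.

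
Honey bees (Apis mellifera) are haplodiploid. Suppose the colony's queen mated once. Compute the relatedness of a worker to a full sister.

0.75

Haplodiploid full sisters inherit their father's entire haploid genome identically (contributing 1/2) and on average half of their mother's contribution (1/2 · 1/2 = 1/4); r = 1/2 + 1/4 = 3/4.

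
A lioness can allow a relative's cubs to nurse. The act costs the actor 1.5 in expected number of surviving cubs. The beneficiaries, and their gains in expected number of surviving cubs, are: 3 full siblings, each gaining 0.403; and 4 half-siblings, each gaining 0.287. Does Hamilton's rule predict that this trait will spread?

Hamilton's rule: the trait is favored when the sum of r·B over every recipient exceeds the actor's cost C.
r to a full sibling = 1/2 (full sibs share both parents — two paths of length 2: r = 2·(1/2)^2 = 1/2).
r to a half-sibling = 1/4 (half-sibs share one parent — one path of length 2: r = (1/2)^2 = 1/4).
Summing one r·B term per recipient: 3·0.5·0.403 + 4·0.25·0.287 = 0.8915.
0.8915 < 1.5: the indirect benefit is less than the cost.

No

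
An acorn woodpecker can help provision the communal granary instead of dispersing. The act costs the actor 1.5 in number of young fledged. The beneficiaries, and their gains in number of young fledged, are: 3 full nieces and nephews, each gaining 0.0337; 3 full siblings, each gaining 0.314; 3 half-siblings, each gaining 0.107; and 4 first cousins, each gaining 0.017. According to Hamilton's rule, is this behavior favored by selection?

Hamilton's rule: the trait is favored when the sum of r·B over every recipient exceeds the actor's cost C.
r to a full niece or nephew = 0.25 (full aunt/uncle↔niece/nephew: two paths of length 3 through the shared grandparent pair: r = 2·(1/2)^3 = 1/4).
r to a full sibling = 1/2 (full sibs share both parents — two paths of length 2: r = 2·(1/2)^2 = 1/2).
r to a half-sibling = 1/4 (half-sibs share one parent — one path of length 2: r = (1/2)^2 = 1/4).
r to a first cousin = 0.125 (first cousins share one grandparent pair — two paths of length 4: r = 2·(1/2)^4 = 1/8).
Summing one r·B term per recipient: 3·0.25·0.0337 + 3·0.5·0.314 + 3·0.25·0.107 + 4·0.125·0.017 = 0.585025.
0.585025 < 1.5: the indirect benefit is less than the cost.

No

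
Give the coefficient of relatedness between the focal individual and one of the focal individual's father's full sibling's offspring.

Each parent–offspring link contributes a factor of 1/2, and independent paths through distinct common ancestors add.
First cousins share one grandparent pair — two paths of length 4: r = 2·(1/2)^4 = 1/8.

0.125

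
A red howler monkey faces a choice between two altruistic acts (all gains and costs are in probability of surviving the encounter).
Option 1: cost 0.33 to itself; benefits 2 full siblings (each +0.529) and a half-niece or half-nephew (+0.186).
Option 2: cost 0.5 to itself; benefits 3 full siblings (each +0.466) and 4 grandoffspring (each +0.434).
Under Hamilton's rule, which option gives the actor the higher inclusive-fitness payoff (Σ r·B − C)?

Option 1: r to a full sibling = 0.5.
Option 1: r to a half-niece or half-nephew = 0.125.
Option 1: Σ r·B − C = (2·0.5·0.529 + 1·0.125·0.186) − 0.33 = 0.22225.
Option 2: r to a full sibling = 0.5.
Option 2: r to a grandoffspring = 0.25.
Option 2: Σ r·B − C = (3·0.5·0.466 + 4·0.25·0.434) − 0.5 = 0.633.
Option 2 has the higher net inclusive-fitness payoff.

Option 2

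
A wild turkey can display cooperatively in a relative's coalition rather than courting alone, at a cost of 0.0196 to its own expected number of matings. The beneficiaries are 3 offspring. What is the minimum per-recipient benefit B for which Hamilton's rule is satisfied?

r to an offspring = 0.5 (one parent–offspring link: r = (1/2)^1 = 1/2).
Hamilton's rule with n recipients of equal r: n·r·B > C, so B > C/(n·r) = 0.0196/(3·0.5) = 0.0131.

0.0131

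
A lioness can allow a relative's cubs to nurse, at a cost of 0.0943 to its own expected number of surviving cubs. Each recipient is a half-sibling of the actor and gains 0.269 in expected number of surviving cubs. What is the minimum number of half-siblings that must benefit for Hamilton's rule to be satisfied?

2

r to a half-sibling = 0.25 (half-sibs share one parent — one path of length 2: r = (1/2)^2 = 1/4).
Hamilton's rule: n·r·B > C  ⇒  n > C/(r·B) = 0.0943/(0.25·0.269) = 1.402.
The smallest integer exceeding 1.402 is 2.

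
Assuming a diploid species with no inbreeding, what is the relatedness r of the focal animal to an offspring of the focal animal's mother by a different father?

Each parent–offspring link contributes a factor of 1/2, and independent paths through distinct common ancestors add.
Half-sibs share one parent — one path of length 2: r = (1/2)^2 = 1/4.

0.25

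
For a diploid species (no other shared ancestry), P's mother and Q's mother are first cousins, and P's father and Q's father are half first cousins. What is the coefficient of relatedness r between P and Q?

Independent pedigree routes through distinct common ancestors add.
P and Q are related in two ways: second cousins through their mothers (r = 1/32) and half second cousins through their fathers (r = 1/64).
r = 1/32 + 1/64 = 3/64 = 0.046875.

0.046875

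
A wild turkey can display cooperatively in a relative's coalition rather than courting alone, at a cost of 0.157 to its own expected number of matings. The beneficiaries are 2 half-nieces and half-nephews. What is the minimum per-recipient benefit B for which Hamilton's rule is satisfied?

0.628

r to a half-niece or half-nephew = 1/8 (half-aunt/uncle↔niece/nephew: one path of length 3: r = (1/2)^3 = 1/8).
Hamilton's rule with n recipients of equal r: n·r·B > C, so B > C/(n·r) = 0.157/(2·0.125) = 0.628.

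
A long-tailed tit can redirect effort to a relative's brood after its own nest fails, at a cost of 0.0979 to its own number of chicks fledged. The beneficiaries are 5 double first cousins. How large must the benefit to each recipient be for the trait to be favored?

r to a double first cousin = 1/4 (double first cousins share both grandparent pairs — four paths of length 4: r = 4·(1/2)^4 = 1/4).
Hamilton's rule with n recipients of equal r: n·r·B > C, so B > C/(n·r) = 0.0979/(5·0.25) = 0.0783.

0.0783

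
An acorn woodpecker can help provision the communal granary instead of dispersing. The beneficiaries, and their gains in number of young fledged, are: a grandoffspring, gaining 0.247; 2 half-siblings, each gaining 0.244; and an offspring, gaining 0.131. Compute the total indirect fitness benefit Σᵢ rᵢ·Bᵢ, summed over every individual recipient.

0.24925

r to a grandoffspring = 0.25 (two parent–offspring links: r = (1/2)^2 = 1/4).
r to a half-sibling = 1/4 (half-sibs share one parent — one path of length 2: r = (1/2)^2 = 1/4).
r to an offspring = 1/2 (one parent–offspring link: r = (1/2)^1 = 1/2).
Summing one r·B term per recipient: 1·0.25·0.247 + 2·0.25·0.244 + 1·0.5·0.131 = 0.24925.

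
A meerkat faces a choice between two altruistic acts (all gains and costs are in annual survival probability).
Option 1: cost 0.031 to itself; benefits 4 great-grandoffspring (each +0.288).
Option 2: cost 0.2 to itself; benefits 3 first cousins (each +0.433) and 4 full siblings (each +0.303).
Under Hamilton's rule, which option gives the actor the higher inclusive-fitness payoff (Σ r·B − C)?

Option 1: r to a great-grandoffspring = 0.125.
Option 1: Σ r·B − C = (4·0.125·0.288) − 0.031 = 0.113.
Option 2: r to a first cousin = 0.125.
Option 2: r to a full sibling = 0.5.
Option 2: Σ r·B − C = (3·0.125·0.433 + 4·0.5·0.303) − 0.2 = 0.568375.
Option 2 has the higher net inclusive-fitness payoff.

Option 2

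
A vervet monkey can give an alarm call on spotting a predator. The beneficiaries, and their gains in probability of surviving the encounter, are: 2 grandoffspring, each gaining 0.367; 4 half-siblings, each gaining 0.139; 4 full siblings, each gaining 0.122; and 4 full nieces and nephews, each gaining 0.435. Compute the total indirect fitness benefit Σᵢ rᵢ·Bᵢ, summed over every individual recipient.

1.0015

r to a grandoffspring = 1/4 (two parent–offspring links: r = (1/2)^2 = 1/4).
r to a half-sibling = 0.25 (half-sibs share one parent — one path of length 2: r = (1/2)^2 = 1/4).
r to a full sibling = 1/2 (full sibs share both parents — two paths of length 2: r = 2·(1/2)^2 = 1/2).
r to a full niece or nephew = 1/4 (full aunt/uncle↔niece/nephew: two paths of length 3 through the shared grandparent pair: r = 2·(1/2)^3 = 1/4).
Summing one r·B term per recipient: 2·0.25·0.367 + 4·0.25·0.139 + 4·0.5·0.122 + 4·0.25·0.435 = 1.0015.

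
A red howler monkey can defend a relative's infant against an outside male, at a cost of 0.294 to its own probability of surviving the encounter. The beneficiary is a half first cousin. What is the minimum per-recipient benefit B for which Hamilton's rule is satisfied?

r to a half first cousin = 1/16 (half first cousins share one grandparent — one path of length 4: r = (1/2)^4 = 1/16).
Hamilton's rule with n recipients of equal r: n·r·B > C, so B > C/(n·r) = 0.294/(1·0.0625) = 4.704.

4.704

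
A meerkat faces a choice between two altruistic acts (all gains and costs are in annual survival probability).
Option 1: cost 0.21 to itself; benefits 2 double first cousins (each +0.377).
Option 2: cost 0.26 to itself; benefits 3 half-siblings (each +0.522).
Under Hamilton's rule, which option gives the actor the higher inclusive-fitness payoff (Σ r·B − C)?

Option 2

Option 1: r to a double first cousin = 0.25.
Option 1: Σ r·B − C = (2·0.25·0.377) − 0.21 = -0.0215.
Option 2: r to a half-sibling = 0.25.
Option 2: Σ r·B − C = (3·0.25·0.522) − 0.26 = 0.1315.
Option 2 has the higher net inclusive-fitness payoff.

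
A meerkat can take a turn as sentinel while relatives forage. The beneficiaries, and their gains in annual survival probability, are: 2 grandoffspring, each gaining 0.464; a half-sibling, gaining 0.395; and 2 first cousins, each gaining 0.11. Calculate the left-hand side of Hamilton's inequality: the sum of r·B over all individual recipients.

r to a grandoffspring = 0.25 (two parent–offspring links: r = (1/2)^2 = 1/4).
r to a half-sibling = 1/4 (half-sibs share one parent — one path of length 2: r = (1/2)^2 = 1/4).
r to a first cousin = 0.125 (first cousins share one grandparent pair — two paths of length 4: r = 2·(1/2)^4 = 1/8).
Summing one r·B term per recipient: 2·0.25·0.464 + 1·0.25·0.395 + 2·0.125·0.11 = 0.35825.

0.35825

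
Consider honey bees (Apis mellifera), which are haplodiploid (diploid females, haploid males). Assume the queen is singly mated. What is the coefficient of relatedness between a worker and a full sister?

Haplodiploid full sisters inherit their father's entire haploid genome identically (contributing 1/2) and on average half of their mother's contribution (1/2 · 1/2 = 1/4); r = 1/2 + 1/4 = 3/4.

0.75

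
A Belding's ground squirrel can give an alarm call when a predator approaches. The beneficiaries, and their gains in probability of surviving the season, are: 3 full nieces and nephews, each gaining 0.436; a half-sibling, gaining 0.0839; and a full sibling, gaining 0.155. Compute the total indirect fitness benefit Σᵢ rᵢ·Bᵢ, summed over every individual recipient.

r to a full niece or nephew = 0.25 (full aunt/uncle↔niece/nephew: two paths of length 3 through the shared grandparent pair: r = 2·(1/2)^3 = 1/4).
r to a half-sibling = 0.25 (half-sibs share one parent — one path of length 2: r = (1/2)^2 = 1/4).
r to a full sibling = 0.5 (full sibs share both parents — two paths of length 2: r = 2·(1/2)^2 = 1/2).
Summing one r·B term per recipient: 3·0.25·0.436 + 1·0.25·0.0839 + 1·0.5·0.155 = 0.425475.

0.425475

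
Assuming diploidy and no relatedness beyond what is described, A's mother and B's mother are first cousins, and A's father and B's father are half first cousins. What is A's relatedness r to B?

Wright's path rule: contributions from independent ancestry routes add.
A and B are related in two ways: second cousins through their mothers (r = 1/32) and half second cousins through their fathers (r = 1/64).
r = 1/32 + 1/64 = 3/64 = 0.046875.

0.046875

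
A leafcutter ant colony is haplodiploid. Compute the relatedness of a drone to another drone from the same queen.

0.5

Haploid brothers each carry a random half of the queen's diploid genome, so on average they share half: r = 1/2.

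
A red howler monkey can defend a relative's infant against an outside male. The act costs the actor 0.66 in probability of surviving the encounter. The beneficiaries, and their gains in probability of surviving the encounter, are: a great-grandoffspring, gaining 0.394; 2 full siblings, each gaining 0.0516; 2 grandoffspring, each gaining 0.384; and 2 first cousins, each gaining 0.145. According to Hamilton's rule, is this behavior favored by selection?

Hamilton's rule: the trait is favored when the sum of r·B over every recipient exceeds the actor's cost C.
r to a great-grandoffspring = 1/8 (three parent–offspring links: r = (1/2)^3 = 1/8).
r to a full sibling = 0.5 (full sibs share both parents — two paths of length 2: r = 2·(1/2)^2 = 1/2).
r to a grandoffspring = 1/4 (two parent–offspring links: r = (1/2)^2 = 1/4).
r to a first cousin = 1/8 (first cousins share one grandparent pair — two paths of length 4: r = 2·(1/2)^4 = 1/8).
Summing one r·B term per recipient: 1·0.125·0.394 + 2·0.5·0.0516 + 2·0.25·0.384 + 2·0.125·0.145 = 0.3291.
0.3291 < 0.66: the indirect benefit is less than the cost.

No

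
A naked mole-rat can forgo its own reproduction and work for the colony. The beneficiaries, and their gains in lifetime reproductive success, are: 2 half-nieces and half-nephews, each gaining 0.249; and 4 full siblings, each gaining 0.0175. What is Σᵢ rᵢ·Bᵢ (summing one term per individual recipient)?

0.09725

r to a half-niece or half-nephew = 0.125 (half-aunt/uncle↔niece/nephew: one path of length 3: r = (1/2)^3 = 1/8).
r to a full sibling = 1/2 (full sibs share both parents — two paths of length 2: r = 2·(1/2)^2 = 1/2).
Summing one r·B term per recipient: 2·0.125·0.249 + 4·0.5·0.0175 = 0.09725.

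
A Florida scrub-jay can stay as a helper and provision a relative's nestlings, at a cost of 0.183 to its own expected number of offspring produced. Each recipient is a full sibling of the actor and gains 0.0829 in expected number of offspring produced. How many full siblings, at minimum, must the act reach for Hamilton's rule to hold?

5

r to a full sibling = 1/2 (full sibs share both parents — two paths of length 2: r = 2·(1/2)^2 = 1/2).
Hamilton's rule: n·r·B > C  ⇒  n > C/(r·B) = 0.183/(0.5·0.0829) = 4.415.
The smallest integer exceeding 4.415 is 5.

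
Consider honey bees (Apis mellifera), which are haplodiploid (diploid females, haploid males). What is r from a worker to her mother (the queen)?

0.5

One meiotic link between diploid queen and diploid daughter: r = 1/2.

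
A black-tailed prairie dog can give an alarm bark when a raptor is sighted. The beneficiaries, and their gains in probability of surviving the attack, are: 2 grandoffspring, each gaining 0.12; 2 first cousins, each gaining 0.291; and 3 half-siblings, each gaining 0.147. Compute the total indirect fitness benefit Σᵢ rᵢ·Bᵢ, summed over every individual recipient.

r to a grandoffspring = 0.25 (two parent–offspring links: r = (1/2)^2 = 1/4).
r to a first cousin = 0.125 (first cousins share one grandparent pair — two paths of length 4: r = 2·(1/2)^4 = 1/8).
r to a half-sibling = 1/4 (half-sibs share one parent — one path of length 2: r = (1/2)^2 = 1/4).
Summing one r·B term per recipient: 2·0.25·0.12 + 2·0.125·0.291 + 3·0.25·0.147 = 0.243.

0.243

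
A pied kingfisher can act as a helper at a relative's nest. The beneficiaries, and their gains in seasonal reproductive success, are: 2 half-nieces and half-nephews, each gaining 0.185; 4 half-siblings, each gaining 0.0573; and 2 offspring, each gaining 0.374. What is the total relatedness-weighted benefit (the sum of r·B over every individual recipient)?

r to a half-niece or half-nephew = 1/8 (half-aunt/uncle↔niece/nephew: one path of length 3: r = (1/2)^3 = 1/8).
r to a half-sibling = 1/4 (half-sibs share one parent — one path of length 2: r = (1/2)^2 = 1/4).
r to an offspring = 1/2 (one parent–offspring link: r = (1/2)^1 = 1/2).
Summing one r·B term per recipient: 2·0.125·0.185 + 4·0.25·0.0573 + 2·0.5·0.374 = 0.47755.

0.47755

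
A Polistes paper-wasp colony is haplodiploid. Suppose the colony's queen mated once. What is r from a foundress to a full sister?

Haplodiploid full sisters inherit their father's entire haploid genome identically (contributing 1/2) and on average half of their mother's contribution (1/2 · 1/2 = 1/4); r = 1/2 + 1/4 = 3/4.

0.75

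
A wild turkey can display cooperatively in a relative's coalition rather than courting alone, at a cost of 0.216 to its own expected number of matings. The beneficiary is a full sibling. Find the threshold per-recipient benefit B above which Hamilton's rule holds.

0.432

r to a full sibling = 0.5 (full sibs share both parents — two paths of length 2: r = 2·(1/2)^2 = 1/2).
Hamilton's rule with n recipients of equal r: n·r·B > C, so B > C/(n·r) = 0.216/(1·0.5) = 0.432.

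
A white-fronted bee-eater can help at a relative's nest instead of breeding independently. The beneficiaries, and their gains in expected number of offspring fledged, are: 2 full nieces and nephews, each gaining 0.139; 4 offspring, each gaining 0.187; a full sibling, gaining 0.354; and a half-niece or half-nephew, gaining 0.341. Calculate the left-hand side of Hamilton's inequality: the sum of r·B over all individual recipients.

0.663125

r to a full niece or nephew = 0.25 (full aunt/uncle↔niece/nephew: two paths of length 3 through the shared grandparent pair: r = 2·(1/2)^3 = 1/4).
r to an offspring = 1/2 (one parent–offspring link: r = (1/2)^1 = 1/2).
r to a full sibling = 1/2 (full sibs share both parents — two paths of length 2: r = 2·(1/2)^2 = 1/2).
r to a half-niece or half-nephew = 1/8 (half-aunt/uncle↔niece/nephew: one path of length 3: r = (1/2)^3 = 1/8).
Summing one r·B term per recipient: 2·0.25·0.139 + 4·0.5·0.187 + 1·0.5·0.354 + 1·0.125·0.341 = 0.663125.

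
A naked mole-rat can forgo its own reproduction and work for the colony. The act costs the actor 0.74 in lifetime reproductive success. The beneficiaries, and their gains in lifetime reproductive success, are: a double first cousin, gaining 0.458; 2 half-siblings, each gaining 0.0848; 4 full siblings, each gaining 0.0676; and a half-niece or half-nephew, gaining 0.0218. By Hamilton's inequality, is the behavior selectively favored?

No

Hamilton's rule: the trait is favored when the sum of r·B over every recipient exceeds the actor's cost C.
r to a double first cousin = 0.25 (double first cousins share both grandparent pairs — four paths of length 4: r = 4·(1/2)^4 = 1/4).
r to a half-sibling = 0.25 (half-sibs share one parent — one path of length 2: r = (1/2)^2 = 1/4).
r to a full sibling = 1/2 (full sibs share both parents — two paths of length 2: r = 2·(1/2)^2 = 1/2).
r to a half-niece or half-nephew = 0.125 (half-aunt/uncle↔niece/nephew: one path of length 3: r = (1/2)^3 = 1/8).
Summing one r·B term per recipient: 1·0.25·0.458 + 2·0.25·0.0848 + 4·0.5·0.0676 + 1·0.125·0.0218 = 0.294825.
0.294825 < 0.74: the indirect benefit is less than the cost.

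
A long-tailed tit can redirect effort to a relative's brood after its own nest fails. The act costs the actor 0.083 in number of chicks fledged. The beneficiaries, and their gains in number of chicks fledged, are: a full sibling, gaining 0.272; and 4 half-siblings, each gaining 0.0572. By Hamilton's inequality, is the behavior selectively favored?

Yes

Hamilton's rule: the trait is favored when the sum of r·B over every recipient exceeds the actor's cost C.
r to a full sibling = 1/2 (full sibs share both parents — two paths of length 2: r = 2·(1/2)^2 = 1/2).
r to a half-sibling = 1/4 (half-sibs share one parent — one path of length 2: r = (1/2)^2 = 1/4).
Summing one r·B term per recipient: 1·0.5·0.272 + 4·0.25·0.0572 = 0.1932.
0.1932 > 0.083: the indirect benefit exceeds the cost.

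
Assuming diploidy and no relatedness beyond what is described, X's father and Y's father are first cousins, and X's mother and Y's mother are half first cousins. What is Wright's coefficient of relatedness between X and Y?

Wright's path rule: contributions from independent ancestry routes add.
X and Y are related in two ways: second cousins through their fathers (r = 1/32) and half second cousins through their mothers (r = 1/64).
r = 1/32 + 1/64 = 3/64 = 0.046875.

0.046875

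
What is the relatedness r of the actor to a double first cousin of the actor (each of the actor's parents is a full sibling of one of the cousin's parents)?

Each parent–offspring link contributes a factor of 1/2, and independent paths through distinct common ancestors add.
Double first cousins share both grandparent pairs — four paths of length 4: r = 4·(1/2)^4 = 1/4.

0.25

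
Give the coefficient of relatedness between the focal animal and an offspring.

One parent–offspring link: r = (1/2)^1 = 1/2.

0.5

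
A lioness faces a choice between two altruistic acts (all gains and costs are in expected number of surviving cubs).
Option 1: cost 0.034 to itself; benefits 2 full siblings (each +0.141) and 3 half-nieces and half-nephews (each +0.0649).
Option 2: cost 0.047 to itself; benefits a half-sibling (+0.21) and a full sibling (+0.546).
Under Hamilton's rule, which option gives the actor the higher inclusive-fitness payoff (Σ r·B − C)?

Option 1: r to a full sibling = 0.5.
Option 1: r to a half-niece or half-nephew = 0.125.
Option 1: Σ r·B − C = (2·0.5·0.141 + 3·0.125·0.0649) − 0.034 = 0.1313375.
Option 2: r to a half-sibling = 0.25.
Option 2: r to a full sibling = 0.5.
Option 2: Σ r·B − C = (1·0.25·0.21 + 1·0.5·0.546) − 0.047 = 0.2785.
Option 2 has the higher net inclusive-fitness payoff.

Option 2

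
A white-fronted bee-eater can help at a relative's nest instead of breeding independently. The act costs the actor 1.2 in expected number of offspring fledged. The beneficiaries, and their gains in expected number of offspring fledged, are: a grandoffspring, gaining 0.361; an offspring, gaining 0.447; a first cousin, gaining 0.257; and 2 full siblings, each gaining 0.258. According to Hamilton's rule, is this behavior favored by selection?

No

Hamilton's rule: the trait is favored when the sum of r·B over every recipient exceeds the actor's cost C.
r to a grandoffspring = 1/4 (two parent–offspring links: r = (1/2)^2 = 1/4).
r to an offspring = 1/2 (one parent–offspring link: r = (1/2)^1 = 1/2).
r to a first cousin = 1/8 (first cousins share one grandparent pair — two paths of length 4: r = 2·(1/2)^4 = 1/8).
r to a full sibling = 1/2 (full sibs share both parents — two paths of length 2: r = 2·(1/2)^2 = 1/2).
Summing one r·B term per recipient: 1·0.25·0.361 + 1·0.5·0.447 + 1·0.125·0.257 + 2·0.5·0.258 = 0.603875.
0.603875 < 1.2: the indirect benefit is less than the cost.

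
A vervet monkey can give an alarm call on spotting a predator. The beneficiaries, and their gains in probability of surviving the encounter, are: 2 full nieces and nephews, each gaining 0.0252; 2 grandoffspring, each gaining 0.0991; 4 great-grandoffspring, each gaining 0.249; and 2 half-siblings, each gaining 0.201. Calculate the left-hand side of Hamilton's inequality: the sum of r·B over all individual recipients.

r to a full niece or nephew = 0.25 (full aunt/uncle↔niece/nephew: two paths of length 3 through the shared grandparent pair: r = 2·(1/2)^3 = 1/4).
r to a grandoffspring = 1/4 (two parent–offspring links: r = (1/2)^2 = 1/4).
r to a great-grandoffspring = 0.125 (three parent–offspring links: r = (1/2)^3 = 1/8).
r to a half-sibling = 0.25 (half-sibs share one parent — one path of length 2: r = (1/2)^2 = 1/4).
Summing one r·B term per recipient: 2·0.25·0.0252 + 2·0.25·0.0991 + 4·0.125·0.249 + 2·0.25·0.201 = 0.28715.

0.28715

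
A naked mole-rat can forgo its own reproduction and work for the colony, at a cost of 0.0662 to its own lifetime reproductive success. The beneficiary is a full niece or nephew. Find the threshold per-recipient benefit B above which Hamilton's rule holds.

r to a full niece or nephew = 1/4 (full aunt/uncle↔niece/nephew: two paths of length 3 through the shared grandparent pair: r = 2·(1/2)^3 = 1/4).
Hamilton's rule with n recipients of equal r: n·r·B > C, so B > C/(n·r) = 0.0662/(1·0.25) = 0.2648.

0.2648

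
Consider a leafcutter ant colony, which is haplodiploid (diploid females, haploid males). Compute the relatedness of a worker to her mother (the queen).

One meiotic link between diploid queen and diploid daughter: r = 1/2.

0.5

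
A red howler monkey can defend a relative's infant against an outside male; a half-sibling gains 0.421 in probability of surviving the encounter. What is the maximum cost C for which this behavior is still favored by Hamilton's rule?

r to a half-sibling = 1/4 (half-sibs share one parent — one path of length 2: r = (1/2)^2 = 1/4).
Hamilton's rule: n·r·B > C, so the trait is favored while C < n·r·B = 1·0.25·0.421 = 0.10525.

0.10525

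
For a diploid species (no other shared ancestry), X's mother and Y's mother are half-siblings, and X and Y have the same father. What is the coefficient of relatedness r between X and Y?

0.3125

With two independent routes of shared ancestry, r is the sum of the two contributions.
X and Y are related in two ways: half first cousins through their mothers (r = 1/16) and half-sibs through their shared father (r = 1/4).
r = 1/16 + 1/4 = 5/16 = 0.3125.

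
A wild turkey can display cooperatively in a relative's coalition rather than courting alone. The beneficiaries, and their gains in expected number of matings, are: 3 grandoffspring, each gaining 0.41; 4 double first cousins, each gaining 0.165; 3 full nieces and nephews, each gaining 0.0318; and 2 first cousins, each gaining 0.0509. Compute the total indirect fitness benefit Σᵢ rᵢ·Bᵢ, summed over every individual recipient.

r to a grandoffspring = 1/4 (two parent–offspring links: r = (1/2)^2 = 1/4).
r to a double first cousin = 1/4 (double first cousins share both grandparent pairs — four paths of length 4: r = 4·(1/2)^4 = 1/4).
r to a full niece or nephew = 1/4 (full aunt/uncle↔niece/nephew: two paths of length 3 through the shared grandparent pair: r = 2·(1/2)^3 = 1/4).
r to a first cousin = 0.125 (first cousins share one grandparent pair — two paths of length 4: r = 2·(1/2)^4 = 1/8).
Summing one r·B term per recipient: 3·0.25·0.41 + 4·0.25·0.165 + 3·0.25·0.0318 + 2·0.125·0.0509 = 0.509075.

0.509075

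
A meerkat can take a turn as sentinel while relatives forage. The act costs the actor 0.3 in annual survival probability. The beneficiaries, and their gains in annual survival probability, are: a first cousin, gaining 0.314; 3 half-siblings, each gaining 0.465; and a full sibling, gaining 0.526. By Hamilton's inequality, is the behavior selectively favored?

Hamilton's rule: the trait is favored when the sum of r·B over every recipient exceeds the actor's cost C.
r to a first cousin = 0.125 (first cousins share one grandparent pair — two paths of length 4: r = 2·(1/2)^4 = 1/8).
r to a half-sibling = 1/4 (half-sibs share one parent — one path of length 2: r = (1/2)^2 = 1/4).
r to a full sibling = 0.5 (full sibs share both parents — two paths of length 2: r = 2·(1/2)^2 = 1/2).
Summing one r·B term per recipient: 1·0.125·0.314 + 3·0.25·0.465 + 1·0.5·0.526 = 0.651.
0.651 > 0.3: the indirect benefit exceeds the cost.

Yes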